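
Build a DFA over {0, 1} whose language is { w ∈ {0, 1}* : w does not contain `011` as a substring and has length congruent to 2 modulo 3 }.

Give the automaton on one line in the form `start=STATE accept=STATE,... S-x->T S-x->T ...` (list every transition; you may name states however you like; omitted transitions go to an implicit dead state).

start=q0 accept=q3,q4,q5 q0-0->q1 q0-1->q2 q1-0->q3 q1-1->q4 q2-0->q3 q2-1->q5 q3-0->q6 q3-1->q7 q4-0->q6 q4-1->q8 q5-0->q6 q5-1->q0 q6-0->q1 q6-1->q9 q7-0->q1 q7-1->q10 q8-0->q10 q8-1->q10 q9-0->q3 q9-1->q11 q10-0->q11 q10-1->q11 q11-0->q8 q11-1->q8

Run two small machines in parallel and take their product. The first has 4 states tracking partial matches of the forbidden pattern `011`; the second has 3 states tracking the input length modulo 3. A product state is a pair (one from each), accepting exactly when both do.
A 12-state machine:
          0    1  
>  q0     q1   q2 
   q1     q3   q4 
   q2     q3   q5 
 * q3     q6   q7 
 * q4     q6   q8 
 * q5     q6   q0 
   q6     q1   q9 
   q7     q1  q10 
   q8    q10  q10 
   q9     q3  q11 
   q10   q11  q11 
   q11    q8   q8 
(> = start, * = accepting)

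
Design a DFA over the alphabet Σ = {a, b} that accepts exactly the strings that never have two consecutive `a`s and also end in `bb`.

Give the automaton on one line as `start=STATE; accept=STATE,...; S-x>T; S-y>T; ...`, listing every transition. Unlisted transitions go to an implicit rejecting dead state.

start=q0; accept=q4; q0-a>q1; q0-b>q2; q1-a>q3; q1-b>q2; q2-a>q1; q2-b>q4; q3-a>q3; q3-b>q3; q4-a>q1; q4-b>q4

Handle the two conditions separately and then intersect. The first has 3 states tracking partial matches of the forbidden pattern `aa`; the second has 3 states tracking how much of the suffix `bb` has currently been matched. A product state is a pair (one from each), accepting exactly when both do. Minimizing collapses redundant product states.
With 5 states:
        a   b  
>  q0   q1  q2 
   q1   q3  q2 
   q2   q1  q4 
   q3   q3  q3 
 * q4   q1  q4 
(> = start, * = accepting)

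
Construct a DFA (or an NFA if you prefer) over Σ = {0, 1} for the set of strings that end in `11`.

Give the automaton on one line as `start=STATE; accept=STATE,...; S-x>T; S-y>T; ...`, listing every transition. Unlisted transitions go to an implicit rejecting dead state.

Let each state record the length of the longest suffix of the input read so far that is also a prefix of `11`. B means the last symbol is `1`; C means the last 2 symbols are `11`. Accept only at C, where the string currently ends in `11`.
3 states suffice.
       0  1 
>  A   A  B 
   B   A  C 
 * C   A  C 
(> = start, * = accepting)

start=A; accept=C; A-0>A; A-1>B; B-0>A; B-1>C; C-0>A; C-1>C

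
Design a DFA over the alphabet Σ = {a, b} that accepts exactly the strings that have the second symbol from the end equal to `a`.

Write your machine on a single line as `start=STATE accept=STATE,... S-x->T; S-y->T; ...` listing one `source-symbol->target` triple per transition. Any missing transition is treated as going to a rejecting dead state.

A DFA must remember the last 2 symbols (since which symbol is second-to-last isn't known until the input ends). Use one state per possible window of the last ≤2 symbols; accept from those whose window starts with `a`.
With 7 states:
        a   b  
>  S0   S1  S2 
   S1   S3  S4 
   S2   S5  S6 
 * S3   S3  S4 
 * S4   S5  S6 
   S5   S3  S4 
   S6   S5  S6 
(> = start, * = accepting)

start=S0; accept=S3,S4; S0-a->S1; S0-b->S2; S1-a->S3; S1-b->S4; S2-a->S5; S2-b->S6; S3-a->S3; S3-b->S4; S4-a->S5; S4-b->S6; S5-a->S3; S5-b->S4; S6-a->S5; S6-b->S6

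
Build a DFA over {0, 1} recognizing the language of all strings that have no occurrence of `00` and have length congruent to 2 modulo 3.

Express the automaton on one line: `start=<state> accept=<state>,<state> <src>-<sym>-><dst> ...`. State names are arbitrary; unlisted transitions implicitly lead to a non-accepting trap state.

Handle the two conditions separately and then intersect. The first has 3 states tracking partial matches of the forbidden pattern `00`; the second has 3 states tracking the input length modulo 3. A product state is a pair (one from each), accepting exactly when both do.
A 9-state machine:
        0   1  
>  q0   q1  q2 
   q1   q3  q4 
   q2   q5  q4 
   q3   q6  q6 
 * q4   q7  q0 
 * q5   q6  q0 
   q6   q8  q8 
   q7   q8  q2 
   q8   q3  q3 
(> = start, * = accepting)

start=q0 accept=q4,q5 q0-0->q1 q0-1->q2 q1-0->q3 q1-1->q4 q2-0->q5 q2-1->q4 q3-0->q6 q3-1->q6 q4-0->q7 q4-1->q0 q5-0->q6 q5-1->q0 q6-0->q8 q6-1->q8 q7-0->q8 q7-1->q2 q8-0->q3 q8-1->q3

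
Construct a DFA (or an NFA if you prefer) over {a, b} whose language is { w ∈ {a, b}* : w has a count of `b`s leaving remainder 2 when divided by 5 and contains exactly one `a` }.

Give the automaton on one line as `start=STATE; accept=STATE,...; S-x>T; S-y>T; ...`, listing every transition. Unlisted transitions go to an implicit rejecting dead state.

Handle the two conditions separately and then intersect. One (5 states) tracks the count of `b`s modulo 5; the other (3 states) tracks the count of `a`s, saturating at 2. Each combined state is a pair, one component from each; accept when both components accept. Equivalent product states are then merged.
          a    b  
>  S0     S1   S2 
   S1     S3   S4 
   S2     S4   S5 
   S3     S3   S3 
   S4     S3   S6 
   S5     S6   S7 
 * S6     S3   S8 
   S7     S8   S9 
   S8     S3  S10 
   S9    S10   S0 
   S10    S3   S1 
(> = start, * = accepting)

start=S0; accept=S6; S0-a>S1; S0-b>S2; S1-a>S3; S1-b>S4; S2-a>S4; S2-b>S5; S3-a>S3; S3-b>S3; S4-a>S3; S4-b>S6; S5-a>S6; S5-b>S7; S6-a>S3; S6-b>S8; S7-a>S8; S7-b>S9; S8-a>S3; S8-b>S10; S9-a>S10; S9-b>S0; S10-a>S3; S10-b>S1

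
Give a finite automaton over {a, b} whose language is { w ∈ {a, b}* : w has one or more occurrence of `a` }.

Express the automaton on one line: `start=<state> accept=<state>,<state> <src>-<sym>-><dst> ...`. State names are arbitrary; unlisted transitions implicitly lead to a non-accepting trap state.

start=s0 accept=s1,s2 s0-a->s1 s0-b->s0 s1-a->s2 s1-b->s1 s2-a->s2 s2-b->s2

Count `a`s, saturating at 2: state s0 means no `a` yet, s1 means one `a` seen, s2 means more than one. Each `a` increments (capped at s2); other symbols loop. Accept from {s1, s2}.
        a   b  
>  s0   s1  s0 
 * s1   s2  s1 
 * s2   s2  s2 
(> = start, * = accepting)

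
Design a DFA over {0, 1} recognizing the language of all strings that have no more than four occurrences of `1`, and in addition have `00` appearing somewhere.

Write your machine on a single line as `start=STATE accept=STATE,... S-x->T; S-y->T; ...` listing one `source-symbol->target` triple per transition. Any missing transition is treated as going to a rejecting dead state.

start=s0; accept=s3,s6,s9,s12,s15; s0-0->s1; s0-1->s2; s1-0->s3; s1-1->s2; s2-0->s4; s2-1->s5; s3-0->s3; s3-1->s6; s4-0->s6; s4-1->s5; s5-0->s7; s5-1->s8; s6-0->s6; s6-1->s9; s7-0->s9; s7-1->s8; s8-0->s10; s8-1->s11; s9-0->s9; s9-1->s12; s10-0->s12; s10-1->s11; s11-0->s13; s11-1->s14; s12-0->s12; s12-1->s15; s13-0->s15; s13-1->s14; s14-0->s14; s14-1->s14; s15-0->s15; s15-1->s14

Run two small machines in parallel and take their product. The first has 6 states tracking the count of `1`s, saturating at 5; the second has 3 states tracking whether and how much of `00` has been seen. A product state is a pair (one from each), accepting exactly when both do. Minimizing collapses redundant product states.
With 16 states:
          0    1  
>  s0     s1   s2 
   s1     s3   s2 
   s2     s4   s5 
 * s3     s3   s6 
   s4     s6   s5 
   s5     s7   s8 
 * s6     s6   s9 
   s7     s9   s8 
   s8    s10  s11 
 * s9     s9  s12 
   s10   s12  s11 
   s11   s13  s14 
 * s12   s12  s15 
   s13   s15  s14 
   s14   s14  s14 
 * s15   s15  s14 
(> = start, * = accepting)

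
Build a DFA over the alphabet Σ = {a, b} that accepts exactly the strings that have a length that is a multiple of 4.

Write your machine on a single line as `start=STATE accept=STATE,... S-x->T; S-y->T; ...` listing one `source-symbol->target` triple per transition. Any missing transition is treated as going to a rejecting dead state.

start=q0; accept=q0; q0-a->q1; q0-b->q1; q1-a->q2; q1-b->q2; q2-a->q3; q2-b->q3; q3-a->q0; q3-b->q0

Count input length modulo 4: every symbol advances one step around the cycle q0 → q1 → q2 → q3 → q0. Accept at q0.
        a   b  
>* q0   q1  q1 
   q1   q2  q2 
   q2   q3  q3 
   q3   q0  q0 
(> = start, * = accepting)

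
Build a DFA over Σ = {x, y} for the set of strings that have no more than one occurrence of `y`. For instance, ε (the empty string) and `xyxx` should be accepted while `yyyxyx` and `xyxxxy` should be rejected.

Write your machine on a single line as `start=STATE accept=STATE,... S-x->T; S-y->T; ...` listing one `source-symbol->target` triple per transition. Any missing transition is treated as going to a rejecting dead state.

Count `y`s, saturating at 2: state q0 means no `y` yet, q1 means one `y` seen, q2 means more than one. Each `y` increments (capped at q2); other symbols loop. Accept from {q0, q1}.
3 states suffice.
        x   y  
>* q0   q0  q1 
 * q1   q1  q2 
   q2   q2  q2 
(> = start, * = accepting)

start=q0; accept=q0,q1; q0-x->q0; q0-y->q1; q1-x->q1; q1-y->q2; q2-x->q2; q2-y->q2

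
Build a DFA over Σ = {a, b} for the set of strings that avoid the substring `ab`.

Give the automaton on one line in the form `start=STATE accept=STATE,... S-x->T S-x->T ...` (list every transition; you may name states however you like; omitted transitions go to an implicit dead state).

Track partial matches of the forbidden pattern `ab`. State s2 is a dead state reached once `ab` has occurred; every other state accepts. s0 means no part of `ab` is currently matched.
A 3-state machine:
        a   b  
>* s0   s1  s0 
 * s1   s1  s2 
   s2   s2  s2 
(> = start, * = accepting)

start=s0 accept=s0,s1 s0-a->s1 s0-b->s0 s1-a->s1 s1-b->s2 s2-a->s2 s2-b->s2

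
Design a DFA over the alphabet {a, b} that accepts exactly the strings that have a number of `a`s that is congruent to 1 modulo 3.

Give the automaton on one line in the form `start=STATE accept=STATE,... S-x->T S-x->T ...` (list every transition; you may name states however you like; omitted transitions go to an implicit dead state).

Keep the running count of `a`s modulo 3: each `a` advances along the cycle q0 → q1 → q2 → q0 while other symbols loop. Accept at q1.
A 3-state machine:
        a   b  
>  q0   q1  q0 
 * q1   q2  q1 
   q2   q0  q2 
(> = start, * = accepting)

start=q0 accept=q1 q0-a->q1 q0-b->q0 q1-a->q2 q1-b->q1 q2-a->q0 q2-b->q2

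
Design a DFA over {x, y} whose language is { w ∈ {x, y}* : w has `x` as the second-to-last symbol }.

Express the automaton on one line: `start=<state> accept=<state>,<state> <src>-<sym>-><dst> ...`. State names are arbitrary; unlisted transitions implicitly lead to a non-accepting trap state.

A DFA must remember the last 2 symbols (since which symbol is second-to-last isn't known until the input ends). Use one state per possible window of the last ≤2 symbols; accept from those whose window starts with `x`.
7 states suffice.
        x   y  
>  S0   S1  S2 
   S1   S3  S4 
   S2   S5  S6 
 * S3   S3  S4 
 * S4   S5  S6 
   S5   S3  S4 
   S6   S5  S6 
(> = start, * = accepting)

start=S0 accept=S3,S4 S0-x->S1 S0-y->S2 S1-x->S3 S1-y->S4 S2-x->S5 S2-y->S6 S3-x->S3 S3-y->S4 S4-x->S5 S4-y->S6 S5-x->S3 S5-y->S4 S6-x->S5 S6-y->S6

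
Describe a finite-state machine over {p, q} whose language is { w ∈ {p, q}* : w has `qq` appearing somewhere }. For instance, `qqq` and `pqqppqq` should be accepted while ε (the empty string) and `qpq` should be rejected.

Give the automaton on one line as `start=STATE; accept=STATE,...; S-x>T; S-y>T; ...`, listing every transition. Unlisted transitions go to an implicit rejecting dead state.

start=A; accept=C; A-p>A; A-q>B; B-p>A; B-q>C; C-p>C; C-q>C

Track how much of `qq` has been matched so far: state A is no progress, C is the absorbing accept state reached once `qq` has occurred. Intermediate states record partial matches; on a mismatch, fall back to the longest reusable overlap.
A 3-state machine:
       p  q 
>  A   A  B 
   B   A  C 
 * C   C  C 
(> = start, * = accepting)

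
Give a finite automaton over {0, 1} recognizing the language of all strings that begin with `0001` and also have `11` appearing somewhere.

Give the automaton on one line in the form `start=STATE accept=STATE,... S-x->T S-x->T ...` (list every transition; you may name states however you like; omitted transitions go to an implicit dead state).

Handle the two conditions separately and then intersect. One (6 states) tracks whether the input so far still matches the prefix `0001`; the other (3 states) tracks whether and how much of `11` has been seen. Each combined state is a pair, one component from each; accept when both components accept.
With 10 states:
        0   1  
>  q0   q1  q2 
   q1   q3  q2 
   q2   q4  q5 
   q3   q6  q2 
   q4   q4  q2 
   q5   q5  q5 
   q6   q4  q7 
   q7   q8  q9 
   q8   q8  q7 
 * q9   q9  q9 
(> = start, * = accepting)

start=q0 accept=q9 q0-0->q1 q0-1->q2 q1-0->q3 q1-1->q2 q2-0->q4 q2-1->q5 q3-0->q6 q3-1->q2 q4-0->q4 q4-1->q2 q5-0->q5 q5-1->q5 q6-0->q4 q6-1->q7 q7-0->q8 q7-1->q9 q8-0->q8 q8-1->q7 q9-0->q9 q9-1->q9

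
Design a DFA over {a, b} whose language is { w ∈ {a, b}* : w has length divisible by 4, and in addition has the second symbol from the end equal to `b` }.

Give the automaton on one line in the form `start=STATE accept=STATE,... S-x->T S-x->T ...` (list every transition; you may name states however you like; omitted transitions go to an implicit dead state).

start=s0 accept=s5 s0-a->s1 s0-b->s1 s1-a->s2 s1-b->s2 s2-a->s3 s2-b->s4 s3-a->s0 s3-b->s0 s4-a->s5 s4-b->s5 s5-a->s1 s5-b->s1

Run two small machines in parallel and take their product. The first has 4 states tracking the input length modulo 4; the second has 7 states tracking the last 2 symbols read. A product state is a pair (one from each), accepting exactly when both do. Minimizing collapses redundant product states.
        a   b  
>  s0   s1  s1 
   s1   s2  s2 
   s2   s3  s4 
   s3   s0  s0 
   s4   s5  s5 
 * s5   s1  s1 
(> = start, * = accepting)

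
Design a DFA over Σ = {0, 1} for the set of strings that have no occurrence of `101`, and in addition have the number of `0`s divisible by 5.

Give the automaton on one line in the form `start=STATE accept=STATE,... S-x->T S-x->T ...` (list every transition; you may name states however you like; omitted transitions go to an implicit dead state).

Handle the two conditions separately and then intersect. The first has 4 states tracking partial matches of the forbidden pattern `101`; the second has 5 states tracking the count of `0`s modulo 5. A product state is a pair (one from each), accepting exactly when both do.
With 20 states:
          0    1  
>* S0     S1   S2 
   S1     S3   S4 
 * S2     S5   S2 
   S3     S6   S7 
   S4     S8   S4 
   S5     S3   S9 
   S6    S10  S11 
   S7    S12   S7 
   S8     S6  S13 
   S9    S13   S9 
   S10    S0  S14 
   S11   S15  S11 
   S12   S10  S16 
   S13   S16  S13 
   S14   S17  S14 
   S15    S0  S18 
   S16   S18  S16 
 * S17    S1  S19 
   S18   S19  S18 
   S19    S9  S19 
(> = start, * = accepting)

start=S0 accept=S0,S2,S17 S0-0->S1 S0-1->S2 S1-0->S3 S1-1->S4 S2-0->S5 S2-1->S2 S3-0->S6 S3-1->S7 S4-0->S8 S4-1->S4 S5-0->S3 S5-1->S9 S6-0->S10 S6-1->S11 S7-0->S12 S7-1->S7 S8-0->S6 S8-1->S13 S9-0->S13 S9-1->S9 S10-0->S0 S10-1->S14 S11-0->S15 S11-1->S11 S12-0->S10 S12-1->S16 S13-0->S16 S13-1->S13 S14-0->S17 S14-1->S14 S15-0->S0 S15-1->S18 S16-0->S18 S16-1->S16 S17-0->S1 S17-1->S19 S18-0->S19 S18-1->S18 S19-0->S9 S19-1->S19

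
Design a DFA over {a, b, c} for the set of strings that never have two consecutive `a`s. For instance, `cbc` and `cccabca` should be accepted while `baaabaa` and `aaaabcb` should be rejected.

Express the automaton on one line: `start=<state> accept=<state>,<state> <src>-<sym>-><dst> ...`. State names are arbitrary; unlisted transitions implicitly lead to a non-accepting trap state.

This is the complement of 'contains `aa`'. Use the same substring-matching states — q0 through q2 holding how much of `aa` has just been matched — but flip the accepting set: everything except the trap q2 accepts.
A 3-state machine:
        a   b   c  
>* q0   q1  q0  q0 
 * q1   q2  q0  q0 
   q2   q2  q2  q2 
(> = start, * = accepting)

start=q0 accept=q0,q1 q0-a->q1 q0-b->q0 q0-c->q0 q1-a->q2 q1-b->q0 q1-c->q0 q2-a->q2 q2-b->q2 q2-c->q2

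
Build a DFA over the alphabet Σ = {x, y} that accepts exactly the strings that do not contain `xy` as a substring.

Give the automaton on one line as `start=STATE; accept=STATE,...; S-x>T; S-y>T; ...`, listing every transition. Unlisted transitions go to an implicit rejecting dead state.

start=S0; accept=S0,S1; S0-x>S1; S0-y>S0; S1-x>S1; S1-y>S2; S2-x>S2; S2-y>S2

Track partial matches of the forbidden pattern `xy`. State S2 is a dead state reached once `xy` has occurred; every other state accepts. S0 means no part of `xy` is currently matched.
3 states suffice.
        x   y  
>* S0   S1  S0 
 * S1   S1  S2 
   S2   S2  S2 
(> = start, * = accepting)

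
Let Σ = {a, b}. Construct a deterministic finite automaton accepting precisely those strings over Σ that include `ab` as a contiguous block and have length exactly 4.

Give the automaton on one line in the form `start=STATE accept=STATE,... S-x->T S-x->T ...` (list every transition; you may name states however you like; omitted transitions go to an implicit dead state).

start=s0 accept=s9 s0-a->s1 s0-b->s2 s1-a->s3 s1-b->s4 s2-a->s3 s2-b->s5 s3-a->s6 s3-b->s7 s4-a->s7 s4-b->s7 s5-a->s6 s5-b->s8 s6-a->s8 s6-b->s9 s7-a->s9 s7-b->s9 s8-a->s8 s8-b->s8 s9-a->s8 s9-b->s8

Run two small machines in parallel and take their product. One (3 states) tracks whether and how much of `ab` has been seen; the other (6 states) tracks the input length, saturating at 5. Each combined state is a pair, one component from each; accept when both components accept. After merging equivalent states the machine shrinks.
With 10 states:
        a   b  
>  s0   s1  s2 
   s1   s3  s4 
   s2   s3  s5 
   s3   s6  s7 
   s4   s7  s7 
   s5   s6  s8 
   s6   s8  s9 
   s7   s9  s9 
   s8   s8  s8 
 * s9   s8  s8 
(> = start, * = accepting)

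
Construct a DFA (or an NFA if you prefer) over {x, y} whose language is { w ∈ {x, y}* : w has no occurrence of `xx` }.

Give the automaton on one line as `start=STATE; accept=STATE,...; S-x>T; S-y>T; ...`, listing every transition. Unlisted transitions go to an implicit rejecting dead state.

start=A; accept=A,B; A-x>B; A-y>A; B-x>C; B-y>A; C-x>C; C-y>C

This is the complement of 'contains `xx`'. Use the same substring-matching states — A through C holding how much of `xx` has just been matched — but flip the accepting set: everything except the trap C accepts.
With 3 states:
       x  y 
>* A   B  A 
 * B   C  A 
   C   C  C 
(> = start, * = accepting)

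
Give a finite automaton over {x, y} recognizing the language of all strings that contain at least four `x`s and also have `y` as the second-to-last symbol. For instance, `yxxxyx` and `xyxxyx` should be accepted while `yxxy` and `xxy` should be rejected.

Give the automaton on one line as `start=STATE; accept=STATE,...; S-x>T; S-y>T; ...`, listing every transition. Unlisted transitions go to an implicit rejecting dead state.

start=q0; accept=q17,q20,q21,q22; q0-x>q1; q0-y>q2; q1-x>q3; q1-y>q4; q2-x>q5; q2-y>q6; q3-x>q7; q3-y>q8; q4-x>q9; q4-y>q10; q5-x>q3; q5-y>q4; q6-x>q5; q6-y>q6; q7-x>q11; q7-y>q12; q8-x>q13; q8-y>q14; q9-x>q7; q9-y>q8; q10-x>q9; q10-y>q10; q11-x>q15; q11-y>q16; q12-x>q17; q12-y>q18; q13-x>q11; q13-y>q12; q14-x>q13; q14-y>q14; q15-x>q15; q15-y>q19; q16-x>q20; q16-y>q21; q17-x>q15; q17-y>q16; q18-x>q17; q18-y>q18; q19-x>q20; q19-y>q22; q20-x>q15; q20-y>q19; q21-x>q20; q21-y>q21; q22-x>q20; q22-y>q22

Build one automaton per condition and run them in lockstep. The first has 6 states tracking the count of `x`s, saturating at 5; the second has 7 states tracking the last 2 symbols read. A product state is a pair (one from each), accepting exactly when both do.
23 states suffice.
          x    y  
>  q0     q1   q2 
   q1     q3   q4 
   q2     q5   q6 
   q3     q7   q8 
   q4     q9  q10 
   q5     q3   q4 
   q6     q5   q6 
   q7    q11  q12 
   q8    q13  q14 
   q9     q7   q8 
   q10    q9  q10 
   q11   q15  q16 
   q12   q17  q18 
   q13   q11  q12 
   q14   q13  q14 
   q15   q15  q19 
   q16   q20  q21 
 * q17   q15  q16 
   q18   q17  q18 
   q19   q20  q22 
 * q20   q15  q19 
 * q21   q20  q21 
 * q22   q20  q22 
(> = start, * = accepting)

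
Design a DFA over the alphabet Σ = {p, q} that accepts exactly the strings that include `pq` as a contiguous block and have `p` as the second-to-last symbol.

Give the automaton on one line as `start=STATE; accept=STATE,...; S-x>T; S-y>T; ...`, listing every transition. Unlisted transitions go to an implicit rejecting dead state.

Handle the two conditions separately and then intersect. One (3 states) tracks whether and how much of `pq` has been seen; the other (7 states) tracks the last 2 symbols read. Each combined state is a pair, one component from each; accept when both components accept.
A 10-state machine:
        p   q  
>  s0   s1  s2 
   s1   s3  s4 
   s2   s5  s6 
   s3   s3  s4 
 * s4   s7  s8 
   s5   s3  s4 
   s6   s5  s6 
   s7   s9  s4 
   s8   s7  s8 
 * s9   s9  s4 
(> = start, * = accepting)

start=s0; accept=s4,s9; s0-p>s1; s0-q>s2; s1-p>s3; s1-q>s4; s2-p>s5; s2-q>s6; s3-p>s3; s3-q>s4; s4-p>s7; s4-q>s8; s5-p>s3; s5-q>s4; s6-p>s5; s6-q>s6; s7-p>s9; s7-q>s4; s8-p>s7; s8-q>s8; s9-p>s9; s9-q>s4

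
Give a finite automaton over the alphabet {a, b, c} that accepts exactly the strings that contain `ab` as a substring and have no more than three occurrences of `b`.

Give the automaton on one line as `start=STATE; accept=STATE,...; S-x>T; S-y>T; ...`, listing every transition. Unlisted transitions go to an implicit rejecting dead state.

Build one automaton per condition and run them in lockstep. The first has 3 states tracking whether and how much of `ab` has been seen; the second has 5 states tracking the count of `b`s, saturating at 4. A product state is a pair (one from each), accepting exactly when both do.
          a    b    c  
>  q0     q1   q2   q0 
   q1     q1   q3   q0 
   q2     q4   q5   q2 
 * q3     q3   q6   q3 
   q4     q4   q6   q2 
   q5     q7   q8   q5 
 * q6     q6   q9   q6 
   q7     q7   q9   q5 
   q8    q10  q11   q8 
 * q9     q9  q12   q9 
   q10   q10  q12   q8 
   q11   q13  q11  q11 
   q12   q12  q12  q12 
   q13   q13  q12  q11 
(> = start, * = accepting)

start=q0; accept=q3,q6,q9; q0-a>q1; q0-b>q2; q0-c>q0; q1-a>q1; q1-b>q3; q1-c>q0; q2-a>q4; q2-b>q5; q2-c>q2; q3-a>q3; q3-b>q6; q3-c>q3; q4-a>q4; q4-b>q6; q4-c>q2; q5-a>q7; q5-b>q8; q5-c>q5; q6-a>q6; q6-b>q9; q6-c>q6; q7-a>q7; q7-b>q9; q7-c>q5; q8-a>q10; q8-b>q11; q8-c>q8; q9-a>q9; q9-b>q12; q9-c>q9; q10-a>q10; q10-b>q12; q10-c>q8; q11-a>q13; q11-b>q11; q11-c>q11; q12-a>q12; q12-b>q12; q12-c>q12; q13-a>q13; q13-b>q12; q13-c>q11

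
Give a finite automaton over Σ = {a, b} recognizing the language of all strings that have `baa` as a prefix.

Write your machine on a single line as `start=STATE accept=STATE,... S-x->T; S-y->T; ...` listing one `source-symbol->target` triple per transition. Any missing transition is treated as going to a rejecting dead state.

Check the first 3 symbols one by one: q0 through q2 record how many have matched `baa` so far; any wrong symbol goes to the dead state q4. After all 3 match we enter the accepting sink q3.
With 5 states:
        a   b  
>  q0   q4  q1 
   q1   q2  q4 
   q2   q3  q4 
 * q3   q3  q3 
   q4   q4  q4 
(> = start, * = accepting)

start=q0; accept=q3; q0-a->q4; q0-b->q1; q1-a->q2; q1-b->q4; q2-a->q3; q2-b->q4; q3-a->q3; q3-b->q3; q4-a->q4; q4-b->q4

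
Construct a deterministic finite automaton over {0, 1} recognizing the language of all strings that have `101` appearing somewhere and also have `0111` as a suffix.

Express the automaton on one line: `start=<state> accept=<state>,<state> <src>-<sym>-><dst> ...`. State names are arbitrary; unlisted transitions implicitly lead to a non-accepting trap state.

start=S0 accept=S6 S0-0->S0 S0-1->S1 S1-0->S2 S1-1->S1 S2-0->S0 S2-1->S3 S3-0->S4 S3-1->S5 S4-0->S4 S4-1->S3 S5-0->S4 S5-1->S6 S6-0->S4 S6-1->S7 S7-0->S4 S7-1->S7

Run two small machines in parallel and take their product. The first has 4 states tracking whether and how much of `101` has been seen; the second has 5 states tracking how much of the suffix `0111` has currently been matched. A product state is a pair (one from each), accepting exactly when both do. After merging equivalent states the machine shrinks.
An 8-state machine:
        0   1  
>  S0   S0  S1 
   S1   S2  S1 
   S2   S0  S3 
   S3   S4  S5 
   S4   S4  S3 
   S5   S4  S6 
 * S6   S4  S7 
   S7   S4  S7 
(> = start, * = accepting)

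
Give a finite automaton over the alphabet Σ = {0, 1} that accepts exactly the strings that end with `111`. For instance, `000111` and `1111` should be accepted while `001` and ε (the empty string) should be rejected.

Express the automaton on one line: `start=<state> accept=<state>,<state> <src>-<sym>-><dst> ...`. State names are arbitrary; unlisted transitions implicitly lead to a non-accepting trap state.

start=s0 accept=s3 s0-0->s0 s0-1->s1 s1-0->s0 s1-1->s2 s2-0->s0 s2-1->s3 s3-0->s0 s3-1->s3

Remember how much of `111` the current input suffix matches. State s0 means no match yet; s1 means the last symbol is `1`; s2 means the last 2 symbols are `11`; s3 means the last 3 symbols are `111`. Only s3 accepts. On a mismatch, fall back to the longest proper suffix that is still a prefix of `111`.
4 states suffice.
        0   1  
>  s0   s0  s1 
   s1   s0  s2 
   s2   s0  s3 
 * s3   s0  s3 
(> = start, * = accepting)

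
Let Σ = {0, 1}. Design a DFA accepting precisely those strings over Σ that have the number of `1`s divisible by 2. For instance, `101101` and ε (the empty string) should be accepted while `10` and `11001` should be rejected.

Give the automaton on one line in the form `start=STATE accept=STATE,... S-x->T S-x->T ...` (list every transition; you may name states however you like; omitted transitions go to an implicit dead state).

Keep the running count of `1`s modulo 2: each `1` advances along the cycle s0 → s1 → s0 while other symbols loop. Accept at s0.
2 states suffice.
        0   1  
>* s0   s0  s1 
   s1   s1  s0 
(> = start, * = accepting)

start=s0 accept=s0 s0-0->s0 s0-1->s1 s1-0->s1 s1-1->s0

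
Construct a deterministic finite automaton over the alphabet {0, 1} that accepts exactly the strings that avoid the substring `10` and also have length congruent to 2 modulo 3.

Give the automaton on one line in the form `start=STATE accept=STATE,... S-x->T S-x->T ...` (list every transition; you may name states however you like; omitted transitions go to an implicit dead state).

Run two small machines in parallel and take their product. The first has 3 states tracking partial matches of the forbidden pattern `10`; the second has 3 states tracking the input length modulo 3. A product state is a pair (one from each), accepting exactly when both do.
With 9 states:
       0  1 
>  A   B  C 
   B   D  E 
   C   F  E 
 * D   A  G 
 * E   H  G 
   F   H  H 
   G   I  C 
   H   I  I 
   I   F  F 
(> = start, * = accepting)

start=A accept=D,E A-0->B A-1->C B-0->D B-1->E C-0->F C-1->E D-0->A D-1->G E-0->H E-1->G F-0->H F-1->H G-0->I G-1->C H-0->I H-1->I I-0->F I-1->F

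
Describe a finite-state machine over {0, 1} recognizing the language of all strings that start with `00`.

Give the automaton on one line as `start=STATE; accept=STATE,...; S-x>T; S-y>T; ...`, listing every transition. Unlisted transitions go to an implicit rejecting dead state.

start=q0; accept=q2; q0-0>q1; q0-1>q3; q1-0>q2; q1-1>q3; q2-0>q2; q2-1>q2; q3-0>q3; q3-1>q3

Walk along `00` while the input agrees: from q0 take `0` to q1, and so on. Any deviation drops to the rejecting sink q3. Once q2 is reached the prefix is confirmed and every continuation is accepted.
4 states suffice.
        0   1  
>  q0   q1  q3 
   q1   q2  q3 
 * q2   q2  q2 
   q3   q3  q3 
(> = start, * = accepting)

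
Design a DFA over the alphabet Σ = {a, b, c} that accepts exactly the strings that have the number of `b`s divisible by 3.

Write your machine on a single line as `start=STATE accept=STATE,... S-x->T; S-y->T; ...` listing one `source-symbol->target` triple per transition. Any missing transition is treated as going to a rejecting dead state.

The only thing that matters is how many `b`s have appeared, reduced mod 3. Use one state per residue: q0 for 0, …, q2 for 2. Reading `b` moves to the next residue; anything else stays put. q0 is accepting.
3 states suffice.
        a   b   c  
>* q0   q0  q1  q0 
   q1   q1  q2  q1 
   q2   q2  q0  q2 
(> = start, * = accepting)

start=q0; accept=q0; q0-a->q0; q0-b->q1; q0-c->q0; q1-a->q1; q1-b->q2; q1-c->q1; q2-a->q2; q2-b->q0; q2-c->q2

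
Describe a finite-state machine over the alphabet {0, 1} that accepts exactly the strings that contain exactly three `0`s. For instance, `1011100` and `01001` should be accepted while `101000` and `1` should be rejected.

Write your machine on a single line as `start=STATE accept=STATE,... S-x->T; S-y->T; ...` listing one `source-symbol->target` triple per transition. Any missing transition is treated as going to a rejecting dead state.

Only the number of `0`s matters, and only up to 4. Make a chain q0 → q1 → q2 → q3 → q4 advanced by each `0` (with q4 absorbing); every other symbol self-loops. The accepting set is {q3}.
        0   1  
>  q0   q1  q0 
   q1   q2  q1 
   q2   q3  q2 
 * q3   q4  q3 
   q4   q4  q4 
(> = start, * = accepting)

start=q0; accept=q3; q0-0->q1; q0-1->q0; q1-0->q2; q1-1->q1; q2-0->q3; q2-1->q2; q3-0->q4; q3-1->q3; q4-0->q4; q4-1->q4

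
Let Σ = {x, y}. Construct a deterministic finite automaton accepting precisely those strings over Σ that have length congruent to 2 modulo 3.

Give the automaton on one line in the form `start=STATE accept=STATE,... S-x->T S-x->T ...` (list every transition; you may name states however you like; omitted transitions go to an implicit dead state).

Count input length modulo 3: every symbol advances one step around the cycle q0 → q1 → q2 → q0. Accept at q2.
With 3 states:
        x   y  
>  q0   q1  q1 
   q1   q2  q2 
 * q2   q0  q0 
(> = start, * = accepting)

start=q0 accept=q2 q0-x->q1 q0-y->q1 q1-x->q2 q1-y->q2 q2-x->q0 q2-y->q0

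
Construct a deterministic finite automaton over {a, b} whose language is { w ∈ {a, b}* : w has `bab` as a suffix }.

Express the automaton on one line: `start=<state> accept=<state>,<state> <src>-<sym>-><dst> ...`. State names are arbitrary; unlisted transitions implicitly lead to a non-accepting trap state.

Let each state record the length of the longest suffix of the input read so far that is also a prefix of `bab`. q1 means the last symbol is `b`; q2 means the last 2 symbols are `ba`; q3 means the last 3 symbols are `bab`. Accept only at q3, where the string currently ends in `bab`.
4 states suffice.
        a   b  
>  q0   q0  q1 
   q1   q2  q1 
   q2   q0  q3 
 * q3   q2  q1 
(> = start, * = accepting)

start=q0 accept=q3 q0-a->q0 q0-b->q1 q1-a->q2 q1-b->q1 q2-a->q0 q2-b->q3 q3-a->q2 q3-b->q1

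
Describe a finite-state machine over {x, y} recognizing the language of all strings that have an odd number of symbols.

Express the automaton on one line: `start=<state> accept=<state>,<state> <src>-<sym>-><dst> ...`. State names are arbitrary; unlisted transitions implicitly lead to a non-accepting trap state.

Count input length modulo 2: every symbol advances one step around the cycle A → B → A. Accept at B.
A 2-state machine:
       x  y 
>  A   B  B 
 * B   A  A 
(> = start, * = accepting)

start=A accept=B A-x->B A-y->B B-x->A B-y->A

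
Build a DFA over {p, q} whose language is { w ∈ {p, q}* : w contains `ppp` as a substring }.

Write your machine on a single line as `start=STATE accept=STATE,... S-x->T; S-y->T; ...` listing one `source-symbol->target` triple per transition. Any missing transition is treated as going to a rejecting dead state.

States A..C record the length of the longest prefix of `ppp` that matches the current input suffix. Reaching D means `ppp` has been seen, and we stay there forever. Accept from D.
A 4-state machine:
       p  q 
>  A   B  A 
   B   C  A 
   C   D  A 
 * D   D  D 
(> = start, * = accepting)

start=A; accept=D; A-p->B; A-q->A; B-p->C; B-q->A; C-p->D; C-q->A; D-p->D; D-q->D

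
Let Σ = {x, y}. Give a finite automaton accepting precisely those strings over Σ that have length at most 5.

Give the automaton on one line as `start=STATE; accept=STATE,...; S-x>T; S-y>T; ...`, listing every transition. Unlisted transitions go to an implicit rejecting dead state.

Count input length up to 6: every symbol moves from s0 toward s6, which means 'more than 5' and absorbs. Accept from {s0, s1, s2, s3, s4, s5}.
A 7-state machine:
        x   y  
>* s0   s1  s1 
 * s1   s2  s2 
 * s2   s3  s3 
 * s3   s4  s4 
 * s4   s5  s5 
 * s5   s6  s6 
   s6   s6  s6 
(> = start, * = accepting)

start=s0; accept=s0,s1,s2,s3,s4,s5; s0-x>s1; s0-y>s1; s1-x>s2; s1-y>s2; s2-x>s3; s2-y>s3; s3-x>s4; s3-y>s4; s4-x>s5; s4-y>s5; s5-x>s6; s5-y>s6; s6-x>s6; s6-y>s6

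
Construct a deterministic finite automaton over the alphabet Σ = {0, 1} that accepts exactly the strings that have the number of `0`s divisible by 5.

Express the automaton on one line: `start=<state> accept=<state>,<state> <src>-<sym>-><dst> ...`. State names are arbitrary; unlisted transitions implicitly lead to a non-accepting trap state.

Keep the running count of `0`s modulo 5: each `0` advances along the cycle q0 → q1 → q2 → q3 → q4 → q0 while other symbols loop. Accept at q0.
A 5-state machine:
        0   1  
>* q0   q1  q0 
   q1   q2  q1 
   q2   q3  q2 
   q3   q4  q3 
   q4   q0  q4 
(> = start, * = accepting)

start=q0 accept=q0 q0-0->q1 q0-1->q0 q1-0->q2 q1-1->q1 q2-0->q3 q2-1->q2 q3-0->q4 q3-1->q3 q4-0->q0 q4-1->q4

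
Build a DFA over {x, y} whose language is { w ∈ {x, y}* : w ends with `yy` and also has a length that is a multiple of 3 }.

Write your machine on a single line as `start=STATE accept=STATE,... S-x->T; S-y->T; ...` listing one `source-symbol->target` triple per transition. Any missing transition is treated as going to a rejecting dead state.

Handle the two conditions separately and then intersect. The first has 3 states tracking how much of the suffix `yy` has currently been matched; the second has 3 states tracking the input length modulo 3. A product state is a pair (one from each), accepting exactly when both do. After merging equivalent states the machine shrinks.
With 5 states:
        x   y  
>  s0   s1  s1 
   s1   s2  s3 
   s2   s0  s0 
   s3   s0  s4 
 * s4   s1  s1 
(> = start, * = accepting)

start=s0; accept=s4; s0-x->s1; s0-y->s1; s1-x->s2; s1-y->s3; s2-x->s0; s2-y->s0; s3-x->s0; s3-y->s4; s4-x->s1; s4-y->s1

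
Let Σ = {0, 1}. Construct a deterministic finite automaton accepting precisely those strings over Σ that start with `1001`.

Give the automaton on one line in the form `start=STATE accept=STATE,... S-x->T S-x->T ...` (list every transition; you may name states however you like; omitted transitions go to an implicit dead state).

start=s0 accept=s4 s0-0->s5 s0-1->s1 s1-0->s2 s1-1->s5 s2-0->s3 s2-1->s5 s3-0->s5 s3-1->s4 s4-0->s4 s4-1->s4 s5-0->s5 s5-1->s5

Walk along `1001` while the input agrees: from s0 take `1` to s1, and so on. Any deviation drops to the rejecting sink s5. Once s4 is reached the prefix is confirmed and every continuation is accepted.
With 6 states:
        0   1  
>  s0   s5  s1 
   s1   s2  s5 
   s2   s3  s5 
   s3   s5  s4 
 * s4   s4  s4 
   s5   s5  s5 
(> = start, * = accepting)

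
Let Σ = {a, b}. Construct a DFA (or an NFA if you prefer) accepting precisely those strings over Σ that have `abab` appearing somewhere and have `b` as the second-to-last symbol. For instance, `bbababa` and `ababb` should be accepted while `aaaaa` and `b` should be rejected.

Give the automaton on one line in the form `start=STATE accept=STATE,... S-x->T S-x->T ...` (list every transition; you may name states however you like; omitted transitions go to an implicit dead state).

Build one automaton per condition and run them in lockstep. The first has 5 states tracking whether and how much of `abab` has been seen; the second has 7 states tracking the last 2 symbols read. A product state is a pair (one from each), accepting exactly when both do.
With 12 states:
          a    b  
>  q0     q1   q2 
   q1     q3   q4 
   q2     q5   q6 
   q3     q3   q4 
   q4     q7   q6 
   q5     q3   q4 
   q6     q5   q6 
   q7     q3   q8 
   q8     q9  q10 
 * q9    q11   q8 
 * q10    q9  q10 
   q11   q11   q8 
(> = start, * = accepting)

start=q0 accept=q9,q10 q0-a->q1 q0-b->q2 q1-a->q3 q1-b->q4 q2-a->q5 q2-b->q6 q3-a->q3 q3-b->q4 q4-a->q7 q4-b->q6 q5-a->q3 q5-b->q4 q6-a->q5 q6-b->q6 q7-a->q3 q7-b->q8 q8-a->q9 q8-b->q10 q9-a->q11 q9-b->q8 q10-a->q9 q10-b->q10 q11-a->q11 q11-b->q8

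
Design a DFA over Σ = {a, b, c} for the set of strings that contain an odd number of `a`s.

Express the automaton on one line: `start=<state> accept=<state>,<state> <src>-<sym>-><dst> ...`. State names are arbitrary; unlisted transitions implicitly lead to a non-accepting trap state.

Keep the running count of `a`s modulo 2: each `a` advances along the cycle S0 → S1 → S0 while other symbols loop. Accept at S1.
A 2-state machine:
        a   b   c  
>  S0   S1  S0  S0 
 * S1   S0  S1  S1 
(> = start, * = accepting)

start=S0 accept=S1 S0-a->S1 S0-b->S0 S0-c->S0 S1-a->S0 S1-b->S1 S1-c->S1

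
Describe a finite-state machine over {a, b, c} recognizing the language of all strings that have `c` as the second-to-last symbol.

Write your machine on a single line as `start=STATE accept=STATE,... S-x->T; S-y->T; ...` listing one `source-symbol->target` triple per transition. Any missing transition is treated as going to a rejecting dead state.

start=S0; accept=S10,S11,S12; S0-a->S1; S0-b->S2; S0-c->S3; S1-a->S4; S1-b->S5; S1-c->S6; S2-a->S7; S2-b->S8; S2-c->S9; S3-a->S10; S3-b->S11; S3-c->S12; S4-a->S4; S4-b->S5; S4-c->S6; S5-a->S7; S5-b->S8; S5-c->S9; S6-a->S10; S6-b->S11; S6-c->S12; S7-a->S4; S7-b->S5; S7-c->S6; S8-a->S7; S8-b->S8; S8-c->S9; S9-a->S10; S9-b->S11; S9-c->S12; S10-a->S4; S10-b->S5; S10-c->S6; S11-a->S7; S11-b->S8; S11-c->S9; S12-a->S10; S12-b->S11; S12-c->S12

A DFA must remember the last 2 symbols (since which symbol is second-to-last isn't known until the input ends). Use one state per possible window of the last ≤2 symbols; accept from those whose window starts with `c`.
With 13 states:
          a    b    c  
>  S0     S1   S2   S3 
   S1     S4   S5   S6 
   S2     S7   S8   S9 
   S3    S10  S11  S12 
   S4     S4   S5   S6 
   S5     S7   S8   S9 
   S6    S10  S11  S12 
   S7     S4   S5   S6 
   S8     S7   S8   S9 
   S9    S10  S11  S12 
 * S10    S4   S5   S6 
 * S11    S7   S8   S9 
 * S12   S10  S11  S12 
(> = start, * = accepting)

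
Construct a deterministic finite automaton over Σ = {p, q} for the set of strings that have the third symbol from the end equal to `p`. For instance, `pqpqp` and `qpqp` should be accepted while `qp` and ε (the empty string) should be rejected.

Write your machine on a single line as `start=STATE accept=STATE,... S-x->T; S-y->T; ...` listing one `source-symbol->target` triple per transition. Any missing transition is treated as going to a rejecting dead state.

start=S0; accept=S7,S8,S9,S10; S0-p->S1; S0-q->S2; S1-p->S3; S1-q->S4; S2-p->S5; S2-q->S6; S3-p->S7; S3-q->S8; S4-p->S9; S4-q->S10; S5-p->S11; S5-q->S12; S6-p->S13; S6-q->S14; S7-p->S7; S7-q->S8; S8-p->S9; S8-q->S10; S9-p->S11; S9-q->S12; S10-p->S13; S10-q->S14; S11-p->S7; S11-q->S8; S12-p->S9; S12-q->S10; S13-p->S11; S13-q->S12; S14-p->S13; S14-q->S14

A DFA must remember the last 3 symbols (since which symbol is third-to-last isn't known until the input ends). Use one state per possible window of the last ≤3 symbols; accept from those whose window starts with `p`.
15 states suffice.
          p    q  
>  S0     S1   S2 
   S1     S3   S4 
   S2     S5   S6 
   S3     S7   S8 
   S4     S9  S10 
   S5    S11  S12 
   S6    S13  S14 
 * S7     S7   S8 
 * S8     S9  S10 
 * S9    S11  S12 
 * S10   S13  S14 
   S11    S7   S8 
   S12    S9  S10 
   S13   S11  S12 
   S14   S13  S14 
(> = start, * = accepting)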